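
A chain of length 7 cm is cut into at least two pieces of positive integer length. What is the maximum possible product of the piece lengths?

Let f[k] be the best product for length k (with at least one cut). For each first piece i, the rest contributes max(k−i, f[k−i]).
f[2] = 1×max(1,0) = 1×1 = 1
f[3] = 1×max(2,1) = 1×2 = 2
f[4] = 2×max(2,1) = 2×2 = 4
f[5] = 2×max(3,2) = 2×3 = 6
f[6] = 3×max(3,2) = 3×3 = 9
f[7] = 2×max(5,6) = 2×6 = 12
One optimal split: 3 + 2 + 2; product 3×2×2 = 12.

12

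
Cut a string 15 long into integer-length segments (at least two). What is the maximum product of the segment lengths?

Define f[k] = max over 1≤i<k of i · max(k−i, f[k−i]); the inner max lets the remainder stay uncut if that's better.
f[2] = 1*max(1,0) = 1*1 = 1
f[3] = max(1*2, 2*1) = 2
f[4] = max(1*3, 2*2, 3*1) = 4
f[5] = max(1*4, 2*3, 3*2, 4*1) = 6
f[6] = max(1*6, 2*4, 3*3, 4*2, 5*1) = 9
f[7] = max(1*9, 2*6, 3*4, 4*3, 5*2, 6*1) = 12
f[8] = max(1*12, 2*9, 3*6, …, 6*2, 7*1) = 18
f[9] = max(1*18, 2*12, 3*9, …, 7*2, 8*1) = 27
f[10] = max(1*27, 2*18, 3*12, …, 8*2, 9*1) = 36
f[11] = max(1*36, 2*27, 3*18, …, 9*2, 10*1) = 54
f[12] = max(1*54, 2*36, 3*27, …, 10*2, 11*1) = 81
f[13] = max(1*81, 2*54, 3*36, …, 11*2, 12*1) = 108
f[14] = max(1*108, 2*81, 3*54, …, 12*2, 13*1) = 162
f[15] = max(1*162, 2*108, 3*81, …, 13*2, 14*1) = 243
One optimal split: 3 + 3 + 3 + 3 + 3; product 3*3*3*3*3 = 243.

243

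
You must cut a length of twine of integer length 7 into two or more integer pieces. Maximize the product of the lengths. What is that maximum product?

Define g[k] = max over 1≤i<k of i · max(k−i, g[k−i]); the inner max lets the remainder stay uncut if that's better.
g[2] = 1·max(1,0) = 1·1 = 1
g[3] = 1·max(2,1) = 1·2 = 2
g[4] = 2·max(2,1) = 2·2 = 4
g[5] = 2·max(3,2) = 2·3 = 6
g[6] = 3·max(3,2) = 3·3 = 9
g[7] = 2·max(5,6) = 2·6 = 12
One optimal split: 3 + 2 + 2; product 3·2·2 = 12.

12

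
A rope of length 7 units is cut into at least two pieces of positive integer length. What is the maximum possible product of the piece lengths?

12

Fill P[k] for k=2..7: at each k try every first piece i and multiply by the better of (k−i) uncut or P[k−i].
P[2] = 1*max(1,0) = 1*1 = 1
P[3] = 1*max(2,1) = 1*2 = 2
P[4] = 2*max(2,1) = 2*2 = 4
P[5] = 2*max(3,2) = 2*3 = 6
P[6] = 3*max(3,2) = 3*3 = 9
P[7] = 2*max(5,6) = 2*6 = 12
One optimal split: 3 + 2 + 2; product 3*2*2 = 12.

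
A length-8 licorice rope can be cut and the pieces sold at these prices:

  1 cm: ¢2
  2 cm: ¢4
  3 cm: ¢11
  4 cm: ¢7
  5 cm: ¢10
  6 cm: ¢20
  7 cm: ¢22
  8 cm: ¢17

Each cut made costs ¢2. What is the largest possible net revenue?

22

Let net[k] be the best obtainable value from length k. For each k, try every first piece i and keep the best of price[i] + net[k−i] minus the 2 cut fee when i<k.
net[1] = 2
net[2] = max(2+2-2, 4+0) = 4
net[3] = max(2+4-2, 4+2-2, 11+0) = 11
net[4] = max(2+11-2, 4+4-2, 11+2-2, 7+0) = 11
net[5] = max(2+11-2, 4+11-2, 11+4-2, 7+2-2, 10+0) = 13
net[6] = max(2+13-2, 4+11-2, 11+11-2, 7+4-2, 10+2-2, 20+0) = 20
net[7] = max(2+20-2, 4+13-2, 11+11-2, …, 20+2-2, 22+0) = 22
net[8] = max(2+22-2, 4+20-2, 11+13-2, …, 22+2-2, 17+0) = 22
One optimal plan: pieces 7 + 1 (1 cut) → ¢24 − ¢2 = ¢22.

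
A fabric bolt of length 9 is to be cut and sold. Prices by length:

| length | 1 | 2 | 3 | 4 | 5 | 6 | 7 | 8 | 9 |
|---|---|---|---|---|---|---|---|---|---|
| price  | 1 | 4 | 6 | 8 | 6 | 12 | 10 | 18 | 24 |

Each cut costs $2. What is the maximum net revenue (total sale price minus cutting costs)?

Build r[k] bottom-up: r[k] = max over allowed piece i of (p[i] + r[k−i]) − 2 per cut.
r[1] = 1
r[2] = max(1+1-2, 4+0) = 4
r[3] = max(1+4-2, 4+1-2, 6+0) = 6
r[4] = max(1+6-2, 4+4-2, 6+1-2, 8+0) = 8
r[5] = max(1+8-2, 4+6-2, 6+4-2, 8+1-2, 6+0) = 8
r[6] = max(1+8-2, 4+8-2, 6+6-2, 8+4-2, 6+1-2, 12+0) = 12
r[7] = max(1+12-2, 4+8-2, 6+8-2, …, 12+1-2, 10+0) = 12
r[8] = max(1+12-2, 4+12-2, 6+8-2, …, 10+1-2, 18+0) = 18
r[9] = max(1+18-2, 4+12-2, 6+12-2, …, 18+1-2, 24+0) = 24
Best is to make no cuts and sell whole for $24.

24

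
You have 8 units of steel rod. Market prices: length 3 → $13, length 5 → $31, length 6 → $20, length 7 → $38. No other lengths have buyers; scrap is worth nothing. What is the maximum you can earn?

44

Build f[k] bottom-up: f[k] = max over allowed piece i of (p[i] + f[k−i]).
f[1] = 0
f[2] = 0
f[3] = 13
f[4] = 13
f[5] = max(13+0, 31+0) = 31
f[6] = max(13+13, 31+0, 20+0) = 31
f[7] = max(13+13, 31+0, 20+0, 38+0) = 38
f[8] = max(13+31, 31+13, 20+0, 38+0) = 44
One optimal cutting: 5 + 3 → $44.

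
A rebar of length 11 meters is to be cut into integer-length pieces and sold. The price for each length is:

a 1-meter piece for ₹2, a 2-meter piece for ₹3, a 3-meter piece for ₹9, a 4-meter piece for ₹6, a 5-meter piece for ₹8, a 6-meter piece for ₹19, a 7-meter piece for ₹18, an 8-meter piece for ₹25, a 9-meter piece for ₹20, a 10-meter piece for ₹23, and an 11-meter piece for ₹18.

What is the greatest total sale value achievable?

Consider every possible first cut. best[k] is the best of p[i]+best[k−i] over all sellable i≤k.
best[1] = 2
best[2] = max(2+2, 3+0) = 4
best[3] = max(2+4, 3+2, 9+0) = 9
best[4] = max(2+9, 3+4, 9+2, 6+0) = 11
best[5] = max(2+11, 3+9, 9+4, 6+2, 8+0) = 13
best[6] = max(2+13, 3+11, 9+9, 6+4, 8+2, 19+0) = 19
best[7] = max(2+19, 3+13, 9+11, …, 19+2, 18+0) = 21
best[8] = max(2+21, 3+19, 9+13, …, 18+2, 25+0) = 25
best[9] = max(2+25, 3+21, 9+19, …, 25+2, 20+0) = 28
best[10] = max(2+28, 3+25, 9+21, …, 20+2, 23+0) = 30
best[11] = max(2+30, 3+28, 9+25, …, 23+2, 18+0) = 34
One optimal cutting: 8 + 3 → ₹25 + ₹9 = ₹34.

34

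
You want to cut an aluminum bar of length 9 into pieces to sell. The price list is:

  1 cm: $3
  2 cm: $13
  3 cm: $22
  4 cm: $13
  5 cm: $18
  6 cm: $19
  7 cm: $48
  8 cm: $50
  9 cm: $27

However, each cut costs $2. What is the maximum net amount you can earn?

Consider every possible first cut. r[k] is the best of p[i]+r[k−i] over all sellable i≤k, charging 2 whenever i<k.
r[1] = 3
r[2] = max(3+3-2, 13+0) = 13
r[3] = max(3+13-2, 13+3-2, 22+0) = 22
r[4] = max(3+22-2, 13+13-2, 22+3-2, 13+0) = 24
r[5] = max(3+24-2, 13+22-2, 22+13-2, 13+3-2, 18+0) = 33
r[6] = max(3+33-2, 13+24-2, 22+22-2, 13+13-2, 18+3-2, 19+0) = 42
r[7] = max(3+42-2, 13+33-2, 22+24-2, …, 19+3-2, 48+0) = 48
r[8] = max(3+48-2, 13+42-2, 22+33-2, …, 48+3-2, 50+0) = 53
r[9] = max(3+53-2, 13+48-2, 22+42-2, …, 50+3-2, 27+0) = 62
One optimal plan: pieces 3 + 3 + 3 (2 cuts) → $66 − $4 = $62.

62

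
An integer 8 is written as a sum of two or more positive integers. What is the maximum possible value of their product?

Let f[k] be the best product for length k (with at least one cut). For each first piece i, the rest contributes max(k−i, f[k−i]).
f[2] = 1·max(1,0) = 1·1 = 1
f[3] = max(1·2, 2·1) = 2
f[4] = max(1·3, 2·2, 3·1) = 4
f[5] = max(1·4, 2·3, 3·2, 4·1) = 6
f[6] = max(1·6, 2·4, 3·3, 4·2, 5·1) = 9
f[7] = max(1·9, 2·6, 3·4, 4·3, 5·2, 6·1) = 12
f[8] = max(1·12, 2·9, 3·6, …, 6·2, 7·1) = 18
One optimal split: 3 + 3 + 2; product 3·3·2 = 18.

18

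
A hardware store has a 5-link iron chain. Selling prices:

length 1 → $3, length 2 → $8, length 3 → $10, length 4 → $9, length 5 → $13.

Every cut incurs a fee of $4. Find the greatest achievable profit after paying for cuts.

Build r[k] bottom-up: r[k] = max over allowed piece i of (p[i] + r[k−i]) − 4 per cut.
r[1] = 3
r[2] = 8
r[3] = 10
r[4] = 12  (first piece 2, then r[2]=8)
r[5] = 14  (first piece 2, then r[3]=10)
One optimal plan: pieces 3 + 2 (1 cut) → $18 − $4 = $14.

14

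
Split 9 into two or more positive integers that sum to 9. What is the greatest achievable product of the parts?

Fill m[k] for k=2..9: at each k try every first piece i and multiply by the better of (k−i) uncut or m[k−i].
m[2] = 1×max(1,0) = 1×1 = 1
m[3] = max(1×2, 2×1) = 2
m[4] = max(1×3, 2×2, 3×1) = 4
m[5] = max(1×4, 2×3, 3×2, 4×1) = 6
m[6] = max(1×6, 2×4, 3×3, 4×2, 5×1) = 9
m[7] = max(1×9, 2×6, 3×4, 4×3, 5×2, 6×1) = 12
m[8] = max(1×12, 2×9, 3×6, …, 6×2, 7×1) = 18
m[9] = max(1×18, 2×12, 3×9, …, 7×2, 8×1) = 27
One optimal split: 3 + 3 + 3; product 3×3×3 = 27.

27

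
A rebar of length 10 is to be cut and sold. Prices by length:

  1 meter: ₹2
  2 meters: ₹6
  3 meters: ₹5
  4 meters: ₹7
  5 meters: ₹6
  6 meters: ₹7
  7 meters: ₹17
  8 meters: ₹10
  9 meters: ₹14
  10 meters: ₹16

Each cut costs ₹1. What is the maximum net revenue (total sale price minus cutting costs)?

Build v[k] bottom-up: v[k] = max over allowed piece i of (p[i] + v[k−i]) − 1 per cut.
v[1] = 2
v[2] = 6
v[3] = 7  (first piece 1, then v[2]=6)
v[4] = 11  (first piece 2, then v[2]=6)
v[5] = 12  (first piece 1, then v[4]=11)
v[6] = 16  (first piece 2, then v[4]=11)
v[7] = 17  (first piece 1, then v[6]=16)
v[8] = 21  (first piece 2, then v[6]=16)
v[9] = 22  (first piece 1, then v[8]=21)
v[10] = 26  (first piece 2, then v[8]=21)
One optimal plan: pieces 2 + 2 + 2 + 2 + 2 (4 cuts) → ₹30 − ₹4 = ₹26.

26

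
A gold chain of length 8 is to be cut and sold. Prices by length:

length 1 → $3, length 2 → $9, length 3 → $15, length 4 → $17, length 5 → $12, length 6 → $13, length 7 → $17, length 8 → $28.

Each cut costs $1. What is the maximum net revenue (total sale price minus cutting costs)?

Consider every possible first cut. r[k] is the best of p[i]+r[k−i] over all sellable i≤k, charging 1 whenever i<k.
r[1] = 3
r[2] = max(3+3-1, 9+0) = 9
r[3] = max(3+9-1, 9+3-1, 15+0) = 15
r[4] = max(3+15-1, 9+9-1, 15+3-1, 17+0) = 17
r[5] = max(3+17-1, 9+15-1, 15+9-1, 17+3-1, 12+0) = 23
r[6] = max(3+23-1, 9+17-1, 15+15-1, 17+9-1, 12+3-1, 13+0) = 29
r[7] = max(3+29-1, 9+23-1, 15+17-1, …, 13+3-1, 17+0) = 31
r[8] = max(3+31-1, 9+29-1, 15+23-1, …, 17+3-1, 28+0) = 37
One optimal plan: pieces 3 + 3 + 2 (2 cuts) → $39 − $2 = $37.

37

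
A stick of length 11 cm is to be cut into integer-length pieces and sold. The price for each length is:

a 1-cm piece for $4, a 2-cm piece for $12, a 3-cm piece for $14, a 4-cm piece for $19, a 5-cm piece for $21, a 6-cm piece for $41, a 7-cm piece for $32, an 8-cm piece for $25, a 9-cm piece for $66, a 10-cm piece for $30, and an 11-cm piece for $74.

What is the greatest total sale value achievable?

Let v[k] be the best obtainable value from length k. For each k, try every first piece i and keep the best of price[i] + v[k−i].
v[1] = 4
v[2] = 12
v[3] = 16  (first piece 1, then v[2]=12)
v[4] = 24  (first piece 2, then v[2]=12)
v[5] = 28  (first piece 1, then v[4]=24)
v[6] = 41
v[7] = 45  (first piece 1, then v[6]=41)
v[8] = 53  (first piece 2, then v[6]=41)
v[9] = 66
v[10] = 70  (first piece 1, then v[9]=66)
v[11] = 78  (first piece 2, then v[9]=66)
One optimal cutting: 9 + 2 → $66 + $12 = $78.

78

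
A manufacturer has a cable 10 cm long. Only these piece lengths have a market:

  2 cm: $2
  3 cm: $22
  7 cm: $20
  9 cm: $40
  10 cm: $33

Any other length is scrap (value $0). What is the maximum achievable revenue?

66

Consider every possible first cut. f[k] is the best of p[i]+f[k−i] over all sellable i≤k.
f[1] = 0
f[2] = 2
f[3] = 22
f[4] = 22
f[5] = 24  (first piece 2, then f[3]=22)
f[6] = 44  (first piece 3, then f[3]=22)
f[7] = 44
f[8] = 46  (first piece 2, then f[6]=44)
f[9] = 66  (first piece 3, then f[6]=44)
f[10] = 66
One optimal cutting: pieces 3 + 3 + 3 with 1 cm of scrap → $66.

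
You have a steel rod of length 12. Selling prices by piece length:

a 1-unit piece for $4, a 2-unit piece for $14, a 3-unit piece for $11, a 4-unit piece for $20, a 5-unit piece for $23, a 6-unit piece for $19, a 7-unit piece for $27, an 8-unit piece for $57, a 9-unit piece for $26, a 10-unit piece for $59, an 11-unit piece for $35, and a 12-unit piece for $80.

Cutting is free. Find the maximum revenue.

85

Build v[k] bottom-up: v[k] = max over allowed piece i of (p[i] + v[k−i]).
v[1] = 4
v[2] = max(4+4, 14+0) = 14
v[3] = max(4+14, 14+4, 11+0) = 18
v[4] = max(4+18, 14+14, 11+4, 20+0) = 28
v[5] = max(4+28, 14+18, 11+14, 20+4, 23+0) = 32
v[6] = max(4+32, 14+28, 11+18, 20+14, 23+4, 19+0) = 42
v[7] = max(4+42, 14+32, 11+28, …, 19+4, 27+0) = 46
v[8] = max(4+46, 14+42, 11+32, …, 27+4, 57+0) = 57
v[9] = max(4+57, 14+46, 11+42, …, 57+4, 26+0) = 61
v[10] = max(4+61, 14+57, 11+46, …, 26+4, 59+0) = 71
v[11] = max(4+71, 14+61, 11+57, …, 59+4, 35+0) = 75
v[12] = max(4+75, 14+71, 11+61, …, 35+4, 80+0) = 85
One optimal cutting: 8 + 2 + 2 → $57 + $14 + $14 = $85.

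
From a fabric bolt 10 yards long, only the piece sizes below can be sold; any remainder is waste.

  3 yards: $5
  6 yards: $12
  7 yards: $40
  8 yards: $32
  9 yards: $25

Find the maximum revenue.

45

Build best[k] bottom-up: best[k] = max over allowed piece i of (p[i] + best[k−i]).
best[1] = 0
best[2] = 0
best[3] = 5
best[4] = 5
best[5] = 5
best[6] = 12
best[7] = 40
best[8] = 40
best[9] = 40
best[10] = 45  (first piece 3, then best[7]=40)
One optimal cutting: 7 + 3 → $45.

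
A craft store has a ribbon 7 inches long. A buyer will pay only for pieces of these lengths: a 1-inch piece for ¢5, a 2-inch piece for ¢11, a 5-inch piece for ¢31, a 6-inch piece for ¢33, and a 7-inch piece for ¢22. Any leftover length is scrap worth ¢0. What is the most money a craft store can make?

Build r[k] bottom-up: r[k] = max over allowed piece i of (p[i] + r[k−i]).
r[1] = 5
r[2] = max(5+5, 11+0) = 11
r[3] = max(5+11, 11+5) = 16
r[4] = max(5+16, 11+11) = 22
r[5] = max(5+22, 11+16, 31+0) = 31
r[6] = max(5+31, 11+22, 31+5, 33+0) = 36
r[7] = max(5+36, 11+31, 31+11, 33+5, 22+0) = 42
One optimal cutting: 5 + 2 → ¢42.

42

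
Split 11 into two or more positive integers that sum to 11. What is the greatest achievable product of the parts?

54

Define P[k] = max over 1≤i<k of i · max(k−i, P[k−i]); the inner max lets the remainder stay uncut if that's better.
P[2] = 1*max(1,0) = 1*1 = 1
P[3] = max(1*2, 2*1) = 2
P[4] = max(1*3, 2*2, 3*1) = 4
P[5] = max(1*4, 2*3, 3*2, 4*1) = 6
P[6] = max(1*6, 2*4, 3*3, 4*2, 5*1) = 9
P[7] = max(1*9, 2*6, 3*4, 4*3, 5*2, 6*1) = 12
P[8] = max(1*12, 2*9, 3*6, …, 6*2, 7*1) = 18
P[9] = max(1*18, 2*12, 3*9, …, 7*2, 8*1) = 27
P[10] = max(1*27, 2*18, 3*12, …, 8*2, 9*1) = 36
P[11] = max(1*36, 2*27, 3*18, …, 9*2, 10*1) = 54
One optimal split: 3 + 3 + 3 + 2; product 3*3*3*2 = 54.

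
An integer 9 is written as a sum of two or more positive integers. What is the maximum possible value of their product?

Define P[k] = max over 1≤i<k of i · max(k−i, P[k−i]); the inner max lets the remainder stay uncut if that's better.
P[2] = 1×max(1,0) = 1×1 = 1
P[3] = max(1×2, 2×1) = 2
P[4] = max(1×3, 2×2, 3×1) = 4
P[5] = max(1×4, 2×3, 3×2, 4×1) = 6
P[6] = max(1×6, 2×4, 3×3, 4×2, 5×1) = 9
P[7] = max(1×9, 2×6, 3×4, 4×3, 5×2, 6×1) = 12
P[8] = max(1×12, 2×9, 3×6, …, 6×2, 7×1) = 18
P[9] = max(1×18, 2×12, 3×9, …, 7×2, 8×1) = 27
One optimal split: 3 + 3 + 3; product 3×3×3 = 27.

27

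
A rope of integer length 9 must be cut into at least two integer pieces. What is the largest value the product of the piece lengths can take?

27

Define g[k] = max over 1≤i<k of i · max(k−i, g[k−i]); the inner max lets the remainder stay uncut if that's better.
g[2] = 1×max(1,0) = 1×1 = 1
g[3] = max(1×2, 2×1) = 2
g[4] = max(1×3, 2×2, 3×1) = 4
g[5] = max(1×4, 2×3, 3×2, 4×1) = 6
g[6] = max(1×6, 2×4, 3×3, 4×2, 5×1) = 9
g[7] = max(1×9, 2×6, 3×4, 4×3, 5×2, 6×1) = 12
g[8] = max(1×12, 2×9, 3×6, …, 6×2, 7×1) = 18
g[9] = max(1×18, 2×12, 3×9, …, 7×2, 8×1) = 27
One optimal split: 3 + 3 + 3; product 3×3×3 = 27.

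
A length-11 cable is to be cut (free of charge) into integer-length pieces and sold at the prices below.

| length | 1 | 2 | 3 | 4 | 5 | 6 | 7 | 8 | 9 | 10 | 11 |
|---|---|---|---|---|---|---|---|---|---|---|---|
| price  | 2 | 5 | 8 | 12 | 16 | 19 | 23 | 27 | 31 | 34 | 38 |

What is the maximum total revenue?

38

Consider every possible first cut. best[k] is the best of p[i]+best[k−i] over all sellable i≤k.
best[1] = 2
best[2] = 5
best[3] = 8
best[4] = 12
best[5] = 16
best[6] = 19
best[7] = 23
best[8] = 27
best[9] = 31
best[10] = 34
best[11] = 38
Best is to sell the whole 11-unit piece uncut for €38.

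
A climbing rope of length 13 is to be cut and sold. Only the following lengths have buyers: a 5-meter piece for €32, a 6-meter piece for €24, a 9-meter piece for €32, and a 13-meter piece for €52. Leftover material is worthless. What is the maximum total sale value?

Build r[k] bottom-up: r[k] = max over allowed piece i of (p[i] + r[k−i]).
r[1] = 0
r[2] = 0
r[3] = 0
r[4] = 0
r[5] = 32
r[6] = max(32+0, 24+0) = 32
r[7] = max(32+0, 24+0) = 32
r[8] = max(32+0, 24+0) = 32
r[9] = max(32+0, 24+0, 32+0) = 32
r[10] = max(32+32, 24+0, 32+0) = 64
r[11] = max(32+32, 24+32, 32+0) = 64
r[12] = max(32+32, 24+32, 32+0) = 64
r[13] = max(32+32, 24+32, 32+0, 52+0) = 64
One optimal cutting: pieces 5 + 5 with 3 meters of scrap → €64.

64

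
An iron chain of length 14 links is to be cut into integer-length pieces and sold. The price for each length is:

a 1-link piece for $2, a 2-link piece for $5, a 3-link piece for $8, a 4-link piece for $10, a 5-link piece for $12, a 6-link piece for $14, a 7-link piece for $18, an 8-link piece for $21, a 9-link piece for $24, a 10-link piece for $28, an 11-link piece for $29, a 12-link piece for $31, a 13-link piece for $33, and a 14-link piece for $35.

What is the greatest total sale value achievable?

38

Consider every possible first cut. v[k] is the best of p[i]+v[k−i] over all sellable i≤k.
v[1] = 2
v[2] = 5
v[3] = 8
v[4] = 10  (first piece 1, then v[3]=8)
v[5] = 13  (first piece 2, then v[3]=8)
v[6] = 16  (first piece 3, then v[3]=8)
v[7] = 18  (first piece 1, then v[6]=16)
v[8] = 21  (first piece 2, then v[6]=16)
v[9] = 24  (first piece 3, then v[6]=16)
v[10] = 28
v[11] = 30  (first piece 1, then v[10]=28)
v[12] = 33  (first piece 2, then v[10]=28)
v[13] = 36  (first piece 3, then v[10]=28)
v[14] = 38  (first piece 1, then v[13]=36)
One optimal cutting: 10 + 3 + 1 → $28 + $8 + $2 = $38.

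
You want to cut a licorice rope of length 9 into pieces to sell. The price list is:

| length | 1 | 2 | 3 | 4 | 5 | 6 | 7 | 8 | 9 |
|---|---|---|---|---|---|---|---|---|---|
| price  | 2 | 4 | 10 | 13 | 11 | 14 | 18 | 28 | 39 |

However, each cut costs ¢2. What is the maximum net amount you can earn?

Let v[k] be the best obtainable value from length k. For each k, try every first piece i and keep the best of price[i] + v[k−i] minus the 2 cut fee when i<k.
v[1] = 2
v[2] = max(2+2-2, 4+0) = 4
v[3] = max(2+4-2, 4+2-2, 10+0) = 10
v[4] = max(2+10-2, 4+4-2, 10+2-2, 13+0) = 13
v[5] = max(2+13-2, 4+10-2, 10+4-2, 13+2-2, 11+0) = 13
v[6] = max(2+13-2, 4+13-2, 10+10-2, 13+4-2, 11+2-2, 14+0) = 18
v[7] = max(2+18-2, 4+13-2, 10+13-2, …, 14+2-2, 18+0) = 21
v[8] = max(2+21-2, 4+18-2, 10+13-2, …, 18+2-2, 28+0) = 28
v[9] = max(2+28-2, 4+21-2, 10+18-2, …, 28+2-2, 39+0) = 39
Best is to make no cuts and sell whole for ¢39.

39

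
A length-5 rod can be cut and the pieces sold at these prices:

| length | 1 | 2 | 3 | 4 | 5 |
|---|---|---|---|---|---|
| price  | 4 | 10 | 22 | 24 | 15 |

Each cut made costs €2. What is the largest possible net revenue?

Consider every possible first cut. r[k] is the best of p[i]+r[k−i] over all sellable i≤k, charging 2 whenever i<k.
r[1] = 4
r[2] = max(4+4-2, 10+0) = 10
r[3] = max(4+10-2, 10+4-2, 22+0) = 22
r[4] = max(4+22-2, 10+10-2, 22+4-2, 24+0) = 24
r[5] = max(4+24-2, 10+22-2, 22+10-2, 24+4-2, 15+0) = 30
One optimal plan: pieces 3 + 2 (1 cut) → €32 − €2 = €30.

30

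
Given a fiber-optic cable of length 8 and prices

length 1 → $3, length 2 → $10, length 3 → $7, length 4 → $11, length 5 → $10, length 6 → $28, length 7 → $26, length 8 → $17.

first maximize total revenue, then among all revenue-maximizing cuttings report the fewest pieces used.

Let r[k] be the best obtainable value from length k. For each k, try every first piece i and keep the best of price[i] + r[k−i].
r[1] = 3
r[2] = 10
r[3] = 13  (first piece 1, then r[2]=10)
r[4] = 20  (first piece 2, then r[2]=10)
r[5] = 23  (first piece 1, then r[4]=20)
r[6] = 30  (first piece 2, then r[4]=20)
r[7] = 33  (first piece 1, then r[6]=30)
r[8] = 40  (first piece 2, then r[6]=30)
Maximum revenue is $40.
Now minimize piece count subject to staying optimal: for each k, pieces[k] = 1 + min over i with p[i]+r[k−i]=r[k] of pieces[k−i].
pieces[5] = 3
pieces[6] = 3
pieces[7] = 4
pieces[8] = 4

4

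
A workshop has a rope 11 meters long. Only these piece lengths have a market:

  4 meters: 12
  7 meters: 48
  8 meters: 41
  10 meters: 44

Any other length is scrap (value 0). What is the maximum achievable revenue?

Build f[k] bottom-up: f[k] = max over allowed piece i of (p[i] + f[k−i]).
f[1] = 0
f[2] = 0
f[3] = 0
f[4] = 12
f[5] = 12
f[6] = 12
f[7] = 48
f[8] = 48
f[9] = 48
f[10] = 48
f[11] = 60  (first piece 4, then f[7]=48)
One optimal cutting: 7 + 4 → 60.

60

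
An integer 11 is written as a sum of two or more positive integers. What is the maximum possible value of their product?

Fill prod[k] for k=2..11: at each k try every first piece i and multiply by the better of (k−i) uncut or prod[k−i].
prod[2] = 1×max(1,0) = 1×1 = 1
prod[3] = max(1×2, 2×1) = 2
prod[4] = max(1×3, 2×2, 3×1) = 4
prod[5] = max(1×4, 2×3, 3×2, 4×1) = 6
prod[6] = max(1×6, 2×4, 3×3, 4×2, 5×1) = 9
prod[7] = max(1×9, 2×6, 3×4, 4×3, 5×2, 6×1) = 12
prod[8] = max(1×12, 2×9, 3×6, …, 6×2, 7×1) = 18
prod[9] = max(1×18, 2×12, 3×9, …, 7×2, 8×1) = 27
prod[10] = max(1×27, 2×18, 3×12, …, 8×2, 9×1) = 36
prod[11] = max(1×36, 2×27, 3×18, …, 9×2, 10×1) = 54
One optimal split: 3 + 3 + 3 + 2; product 3×3×3×2 = 54.

54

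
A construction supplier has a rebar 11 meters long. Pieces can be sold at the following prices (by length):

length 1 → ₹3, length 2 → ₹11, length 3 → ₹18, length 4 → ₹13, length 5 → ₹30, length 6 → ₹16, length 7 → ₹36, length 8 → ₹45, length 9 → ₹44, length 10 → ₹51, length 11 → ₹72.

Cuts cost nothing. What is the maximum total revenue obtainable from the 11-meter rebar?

Build r[k] bottom-up: r[k] = max over allowed piece i of (p[i] + r[k−i]).
r[1] = 3
r[2] = max(3+3, 11+0) = 11
r[3] = max(3+11, 11+3, 18+0) = 18
r[4] = max(3+18, 11+11, 18+3, 13+0) = 22
r[5] = max(3+22, 11+18, 18+11, 13+3, 30+0) = 30
r[6] = max(3+30, 11+22, 18+18, 13+11, 30+3, 16+0) = 36
r[7] = max(3+36, 11+30, 18+22, …, 16+3, 36+0) = 41
r[8] = max(3+41, 11+36, 18+30, …, 36+3, 45+0) = 48
r[9] = max(3+48, 11+41, 18+36, …, 45+3, 44+0) = 54
r[10] = max(3+54, 11+48, 18+41, …, 44+3, 51+0) = 60
r[11] = max(3+60, 11+54, 18+48, …, 51+3, 72+0) = 72
Best is to sell the whole 11-meter piece uncut for ₹72.

72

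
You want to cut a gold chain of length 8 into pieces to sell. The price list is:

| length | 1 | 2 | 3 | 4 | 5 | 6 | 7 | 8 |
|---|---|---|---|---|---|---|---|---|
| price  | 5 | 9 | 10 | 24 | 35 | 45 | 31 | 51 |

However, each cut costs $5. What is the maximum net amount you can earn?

Let v[k] be the best obtainable value from length k. For each k, try every first piece i and keep the best of price[i] + v[k−i] minus the 5 cut fee when i<k.
v[1] = 5
v[2] = 9
v[3] = 10
v[4] = 24
v[5] = 35
v[6] = 45
v[7] = 45  (first piece 1, then v[6]=45)
v[8] = 51
Best is to make no cuts and sell whole for $51.

51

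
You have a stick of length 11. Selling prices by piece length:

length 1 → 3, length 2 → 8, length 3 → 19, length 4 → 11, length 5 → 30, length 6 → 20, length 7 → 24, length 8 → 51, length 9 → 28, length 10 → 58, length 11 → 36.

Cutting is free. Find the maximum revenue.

Consider every possible first cut. v[k] is the best of p[i]+v[k−i] over all sellable i≤k.
v[1] = 3
v[2] = max(3+3, 8+0) = 8
v[3] = max(3+8, 8+3, 19+0) = 19
v[4] = max(3+19, 8+8, 19+3, 11+0) = 22
v[5] = max(3+22, 8+19, 19+8, 11+3, 30+0) = 30
v[6] = max(3+30, 8+22, 19+19, 11+8, 30+3, 20+0) = 38
v[7] = max(3+38, 8+30, 19+22, …, 20+3, 24+0) = 41
v[8] = max(3+41, 8+38, 19+30, …, 24+3, 51+0) = 51
v[9] = max(3+51, 8+41, 19+38, …, 51+3, 28+0) = 57
v[10] = max(3+57, 8+51, 19+41, …, 28+3, 58+0) = 60
v[11] = max(3+60, 8+57, 19+51, …, 58+3, 36+0) = 70
One optimal cutting: 8 + 3 → 51 + 19 = 70.

70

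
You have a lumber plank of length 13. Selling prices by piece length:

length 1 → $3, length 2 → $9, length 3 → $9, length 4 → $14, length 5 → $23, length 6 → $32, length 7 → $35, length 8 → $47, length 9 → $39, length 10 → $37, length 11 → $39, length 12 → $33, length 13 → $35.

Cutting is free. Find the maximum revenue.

Consider every possible first cut. r[k] is the best of p[i]+r[k−i] over all sellable i≤k.
r[1] = 3
r[2] = max(3+3, 9+0) = 9
r[3] = max(3+9, 9+3, 9+0) = 12
r[4] = max(3+12, 9+9, 9+3, 14+0) = 18
r[5] = max(3+18, 9+12, 9+9, 14+3, 23+0) = 23
r[6] = max(3+23, 9+18, 9+12, 14+9, 23+3, 32+0) = 32
r[7] = max(3+32, 9+23, 9+18, …, 32+3, 35+0) = 35
r[8] = max(3+35, 9+32, 9+23, …, 35+3, 47+0) = 47
r[9] = max(3+47, 9+35, 9+32, …, 47+3, 39+0) = 50
r[10] = max(3+50, 9+47, 9+35, …, 39+3, 37+0) = 56
r[11] = max(3+56, 9+50, 9+47, …, 37+3, 39+0) = 59
r[12] = max(3+59, 9+56, 9+50, …, 39+3, 33+0) = 65
r[13] = max(3+65, 9+59, 9+56, …, 33+3, 35+0) = 70
One optimal cutting: 8 + 5 → $47 + $23 = $70.

70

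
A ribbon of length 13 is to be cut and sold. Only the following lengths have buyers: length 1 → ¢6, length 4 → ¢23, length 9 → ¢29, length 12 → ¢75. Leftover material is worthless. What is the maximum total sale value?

Build r[k] bottom-up: r[k] = max over allowed piece i of (p[i] + r[k−i]).
r[1] = 6
r[2] = 12  (first piece 1, then r[1]=6)
r[3] = 18  (first piece 1, then r[2]=12)
r[4] = 24  (first piece 1, then r[3]=18)
r[5] = 30  (first piece 1, then r[4]=24)
r[6] = 36  (first piece 1, then r[5]=30)
r[7] = 42  (first piece 1, then r[6]=36)
r[8] = 48  (first piece 1, then r[7]=42)
r[9] = 54  (first piece 1, then r[8]=48)
r[10] = 60  (first piece 1, then r[9]=54)
r[11] = 66  (first piece 1, then r[10]=60)
r[12] = 75
r[13] = 81  (first piece 1, then r[12]=75)
One optimal cutting: 12 + 1 → ¢81.

81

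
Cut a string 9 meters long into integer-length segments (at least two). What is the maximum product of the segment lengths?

Let f[k] be the best product for length k (with at least one cut). For each first piece i, the rest contributes max(k−i, f[k−i]).
f[2] = 1×max(1,0) = 1×1 = 1
f[3] = max(1×2, 2×1) = 2
f[4] = max(1×3, 2×2, 3×1) = 4
f[5] = max(1×4, 2×3, 3×2, 4×1) = 6
f[6] = max(1×6, 2×4, 3×3, 4×2, 5×1) = 9
f[7] = max(1×9, 2×6, 3×4, 4×3, 5×2, 6×1) = 12
f[8] = max(1×12, 2×9, 3×6, …, 6×2, 7×1) = 18
f[9] = max(1×18, 2×12, 3×9, …, 7×2, 8×1) = 27
One optimal split: 3 + 3 + 3; product 3×3×3 = 27.

27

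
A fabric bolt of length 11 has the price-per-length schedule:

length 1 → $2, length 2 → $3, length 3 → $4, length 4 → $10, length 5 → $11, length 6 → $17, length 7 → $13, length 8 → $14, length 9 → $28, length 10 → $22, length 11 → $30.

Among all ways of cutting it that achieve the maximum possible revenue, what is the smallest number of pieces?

Consider every possible first cut. r[k] is the best of p[i]+r[k−i] over all sellable i≤k.
r[1] = 2
r[2] = max(2+2, 3+0) = 4
r[3] = max(2+4, 3+2, 4+0) = 6
r[4] = max(2+6, 3+4, 4+2, 10+0) = 10
r[5] = max(2+10, 3+6, 4+4, 10+2, 11+0) = 12
r[6] = max(2+12, 3+10, 4+6, 10+4, 11+2, 17+0) = 17
r[7] = max(2+17, 3+12, 4+10, …, 17+2, 13+0) = 19
r[8] = max(2+19, 3+17, 4+12, …, 13+2, 14+0) = 21
r[9] = max(2+21, 3+19, 4+17, …, 14+2, 28+0) = 28
r[10] = max(2+28, 3+21, 4+19, …, 28+2, 22+0) = 30
r[11] = max(2+30, 3+28, 4+21, …, 22+2, 30+0) = 32
Maximum revenue is $32.
Now minimize piece count subject to staying optimal: for each k, pieces[k] = 1 + min over i with p[i]+r[k−i]=r[k] of pieces[k−i].
pieces[8] = 3
pieces[9] = 1
pieces[10] = 2
pieces[11] = 3

3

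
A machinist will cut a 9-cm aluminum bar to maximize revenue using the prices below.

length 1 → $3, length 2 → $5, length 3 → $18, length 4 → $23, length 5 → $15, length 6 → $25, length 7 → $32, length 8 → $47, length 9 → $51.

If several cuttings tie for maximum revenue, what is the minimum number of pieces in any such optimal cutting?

3

Consider every possible first cut. r[k] is the best of p[i]+r[k−i] over all sellable i≤k.
r[1] = 3
r[2] = max(3+3, 5+0) = 6
r[3] = max(3+6, 5+3, 18+0) = 18
r[4] = max(3+18, 5+6, 18+3, 23+0) = 23
r[5] = max(3+23, 5+18, 18+6, 23+3, 15+0) = 26
r[6] = max(3+26, 5+23, 18+18, 23+6, 15+3, 25+0) = 36
r[7] = max(3+36, 5+26, 18+23, …, 25+3, 32+0) = 41
r[8] = max(3+41, 5+36, 18+26, …, 32+3, 47+0) = 47
r[9] = max(3+47, 5+41, 18+36, …, 47+3, 51+0) = 54
Maximum revenue is $54.
Now minimize piece count subject to staying optimal: for each k, pieces[k] = 1 + min over i with p[i]+r[k−i]=r[k] of pieces[k−i].
pieces[6] = 2
pieces[7] = 2
pieces[8] = 1
pieces[9] = 3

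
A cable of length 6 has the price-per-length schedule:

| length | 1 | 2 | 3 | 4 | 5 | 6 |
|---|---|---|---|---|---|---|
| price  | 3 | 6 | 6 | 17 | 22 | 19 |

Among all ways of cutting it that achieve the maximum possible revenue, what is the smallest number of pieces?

Build r[k] bottom-up: r[k] = max over allowed piece i of (p[i] + r[k−i]).
r[1] = 3
r[2] = max(3+3, 6+0) = 6
r[3] = max(3+6, 6+3, 6+0) = 9
r[4] = max(3+9, 6+6, 6+3, 17+0) = 17
r[5] = max(3+17, 6+9, 6+6, 17+3, 22+0) = 22
r[6] = max(3+22, 6+17, 6+9, 17+6, 22+3, 19+0) = 25
Maximum revenue is €25.
Now minimize piece count subject to staying optimal: for each k, pieces[k] = 1 + min over i with p[i]+r[k−i]=r[k] of pieces[k−i].
pieces[3] = 2
pieces[4] = 1
pieces[5] = 1
pieces[6] = 2

2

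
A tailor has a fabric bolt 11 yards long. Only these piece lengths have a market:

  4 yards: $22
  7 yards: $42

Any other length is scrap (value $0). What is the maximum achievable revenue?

64

Consider every possible first cut. best[k] is the best of p[i]+best[k−i] over all sellable i≤k.
best[1] = 0
best[2] = 0
best[3] = 0
best[4] = 22
best[5] = 22
best[6] = 22
best[7] = 42
best[8] = 44  (first piece 4, then best[4]=22)
best[9] = 44
best[10] = 44
best[11] = 64  (first piece 4, then best[7]=42)
One optimal cutting: 7 + 4 → $64.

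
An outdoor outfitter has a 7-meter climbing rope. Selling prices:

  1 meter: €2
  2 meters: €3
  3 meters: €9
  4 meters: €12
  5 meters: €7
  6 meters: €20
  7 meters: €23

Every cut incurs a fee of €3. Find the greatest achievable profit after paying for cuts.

23

Let net[k] be the best obtainable value from length k. For each k, try every first piece i and keep the best of price[i] + net[k−i] minus the 3 cut fee when i<k.
net[1] = 2
net[2] = max(2+2-3, 3+0) = 3
net[3] = max(2+3-3, 3+2-3, 9+0) = 9
net[4] = max(2+9-3, 3+3-3, 9+2-3, 12+0) = 12
net[5] = max(2+12-3, 3+9-3, 9+3-3, 12+2-3, 7+0) = 11
net[6] = max(2+11-3, 3+12-3, 9+9-3, 12+3-3, 7+2-3, 20+0) = 20
net[7] = max(2+20-3, 3+11-3, 9+12-3, …, 20+2-3, 23+0) = 23
Best is to make no cuts and sell whole for €23.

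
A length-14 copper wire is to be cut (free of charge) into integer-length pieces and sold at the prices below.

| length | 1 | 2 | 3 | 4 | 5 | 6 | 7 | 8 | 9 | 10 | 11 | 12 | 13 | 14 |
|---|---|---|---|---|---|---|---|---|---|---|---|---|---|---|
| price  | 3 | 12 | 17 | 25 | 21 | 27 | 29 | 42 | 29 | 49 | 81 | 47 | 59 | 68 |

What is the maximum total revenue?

98

Build best[k] bottom-up: best[k] = max over allowed piece i of (p[i] + best[k−i]).
best[1] = 3
best[2] = max(3+3, 12+0) = 12
best[3] = max(3+12, 12+3, 17+0) = 17
best[4] = max(3+17, 12+12, 17+3, 25+0) = 25
best[5] = max(3+25, 12+17, 17+12, 25+3, 21+0) = 29
best[6] = max(3+29, 12+25, 17+17, 25+12, 21+3, 27+0) = 37
best[7] = max(3+37, 12+29, 17+25, …, 27+3, 29+0) = 42
best[8] = max(3+42, 12+37, 17+29, …, 29+3, 42+0) = 50
best[9] = max(3+50, 12+42, 17+37, …, 42+3, 29+0) = 54
best[10] = max(3+54, 12+50, 17+42, …, 29+3, 49+0) = 62
best[11] = max(3+62, 12+54, 17+50, …, 49+3, 81+0) = 81
best[12] = max(3+81, 12+62, 17+54, …, 81+3, 47+0) = 84
best[13] = max(3+84, 12+81, 17+62, …, 47+3, 59+0) = 93
best[14] = max(3+93, 12+84, 17+81, …, 59+3, 68+0) = 98
One optimal cutting: 11 + 3 → €81 + €17 = €98.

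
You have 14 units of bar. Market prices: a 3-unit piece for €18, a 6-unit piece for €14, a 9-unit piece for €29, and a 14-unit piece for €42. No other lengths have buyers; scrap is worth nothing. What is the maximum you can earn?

Build r[k] bottom-up: r[k] = max over allowed piece i of (p[i] + r[k−i]).
r[1] = 0
r[2] = 0
r[3] = 18
r[4] = 18
r[5] = 18
r[6] = max(18+18, 14+0) = 36
r[7] = max(18+18, 14+0) = 36
r[8] = max(18+18, 14+0) = 36
r[9] = max(18+36, 14+18, 29+0) = 54
r[10] = max(18+36, 14+18, 29+0) = 54
r[11] = max(18+36, 14+18, 29+0) = 54
r[12] = max(18+54, 14+36, 29+18) = 72
r[13] = max(18+54, 14+36, 29+18) = 72
r[14] = max(18+54, 14+36, 29+18, 42+0) = 72
One optimal cutting: pieces 3 + 3 + 3 + 3 with 2 units of scrap → €72.

72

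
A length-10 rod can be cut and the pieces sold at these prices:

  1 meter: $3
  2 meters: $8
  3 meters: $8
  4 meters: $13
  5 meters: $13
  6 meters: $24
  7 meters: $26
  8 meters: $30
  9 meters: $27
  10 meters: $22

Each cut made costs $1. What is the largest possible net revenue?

38

Consider every possible first cut. v[k] is the best of p[i]+v[k−i] over all sellable i≤k, charging 1 whenever i<k.
v[1] = 3
v[2] = 8
v[3] = 10  (first piece 1, then v[2]=8)
v[4] = 15  (first piece 2, then v[2]=8)
v[5] = 17  (first piece 1, then v[4]=15)
v[6] = 24
v[7] = 26  (first piece 1, then v[6]=24)
v[8] = 31  (first piece 2, then v[6]=24)
v[9] = 33  (first piece 1, then v[8]=31)
v[10] = 38  (first piece 2, then v[8]=31)
One optimal plan: pieces 6 + 2 + 2 (2 cuts) → $40 − $2 = $38.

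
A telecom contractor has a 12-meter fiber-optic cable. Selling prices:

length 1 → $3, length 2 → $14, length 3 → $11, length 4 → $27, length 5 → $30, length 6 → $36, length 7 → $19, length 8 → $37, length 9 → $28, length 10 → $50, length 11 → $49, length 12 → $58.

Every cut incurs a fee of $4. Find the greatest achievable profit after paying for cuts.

73

Consider every possible first cut. r[k] is the best of p[i]+r[k−i] over all sellable i≤k, charging 4 whenever i<k.
r[1] = 3
r[2] = max(3+3-4, 14+0) = 14
r[3] = max(3+14-4, 14+3-4, 11+0) = 13
r[4] = max(3+13-4, 14+14-4, 11+3-4, 27+0) = 27
r[5] = max(3+27-4, 14+13-4, 11+14-4, 27+3-4, 30+0) = 30
r[6] = max(3+30-4, 14+27-4, 11+13-4, 27+14-4, 30+3-4, 36+0) = 37
r[7] = max(3+37-4, 14+30-4, 11+27-4, …, 36+3-4, 19+0) = 40
r[8] = max(3+40-4, 14+37-4, 11+30-4, …, 19+3-4, 37+0) = 50
r[9] = max(3+50-4, 14+40-4, 11+37-4, …, 37+3-4, 28+0) = 53
r[10] = max(3+53-4, 14+50-4, 11+40-4, …, 28+3-4, 50+0) = 60
r[11] = max(3+60-4, 14+53-4, 11+50-4, …, 50+3-4, 49+0) = 63
r[12] = max(3+63-4, 14+60-4, 11+53-4, …, 49+3-4, 58+0) = 73
One optimal plan: pieces 4 + 4 + 4 (2 cuts) → $81 − $8 = $73.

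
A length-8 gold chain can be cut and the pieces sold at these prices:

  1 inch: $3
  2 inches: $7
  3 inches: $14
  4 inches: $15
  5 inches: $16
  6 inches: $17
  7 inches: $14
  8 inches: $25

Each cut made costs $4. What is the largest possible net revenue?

27

Build r[k] bottom-up: r[k] = max over allowed piece i of (p[i] + r[k−i]) − 4 per cut.
r[1] = 3
r[2] = max(3+3-4, 7+0) = 7
r[3] = max(3+7-4, 7+3-4, 14+0) = 14
r[4] = max(3+14-4, 7+7-4, 14+3-4, 15+0) = 15
r[5] = max(3+15-4, 7+14-4, 14+7-4, 15+3-4, 16+0) = 17
r[6] = max(3+17-4, 7+15-4, 14+14-4, 15+7-4, 16+3-4, 17+0) = 24
r[7] = max(3+24-4, 7+17-4, 14+15-4, …, 17+3-4, 14+0) = 25
r[8] = max(3+25-4, 7+24-4, 14+17-4, …, 14+3-4, 25+0) = 27
One optimal plan: pieces 3 + 3 + 2 (2 cuts) → $35 − $8 = $27.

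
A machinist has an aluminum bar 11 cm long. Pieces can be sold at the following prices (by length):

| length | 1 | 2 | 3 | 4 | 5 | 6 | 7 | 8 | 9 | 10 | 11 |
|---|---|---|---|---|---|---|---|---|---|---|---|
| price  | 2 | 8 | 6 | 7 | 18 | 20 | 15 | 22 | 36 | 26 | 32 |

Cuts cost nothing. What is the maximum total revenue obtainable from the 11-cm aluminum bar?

44

Consider every possible first cut. r[k] is the best of p[i]+r[k−i] over all sellable i≤k.
r[1] = 2
r[2] = max(2+2, 8+0) = 8
r[3] = max(2+8, 8+2, 6+0) = 10
r[4] = max(2+10, 8+8, 6+2, 7+0) = 16
r[5] = max(2+16, 8+10, 6+8, 7+2, 18+0) = 18
r[6] = max(2+18, 8+16, 6+10, 7+8, 18+2, 20+0) = 24
r[7] = max(2+24, 8+18, 6+16, …, 20+2, 15+0) = 26
r[8] = max(2+26, 8+24, 6+18, …, 15+2, 22+0) = 32
r[9] = max(2+32, 8+26, 6+24, …, 22+2, 36+0) = 36
r[10] = max(2+36, 8+32, 6+26, …, 36+2, 26+0) = 40
r[11] = max(2+40, 8+36, 6+32, …, 26+2, 32+0) = 44
One optimal cutting: 9 + 2 → $36 + $8 = $44.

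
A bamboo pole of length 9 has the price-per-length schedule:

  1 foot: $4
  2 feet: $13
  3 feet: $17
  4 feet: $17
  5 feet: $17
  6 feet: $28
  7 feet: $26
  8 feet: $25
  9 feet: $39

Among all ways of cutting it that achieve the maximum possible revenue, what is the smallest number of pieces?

Build r[k] bottom-up: r[k] = max over allowed piece i of (p[i] + r[k−i]).
r[1] = 4
r[2] = max(4+4, 13+0) = 13
r[3] = max(4+13, 13+4, 17+0) = 17
r[4] = max(4+17, 13+13, 17+4, 17+0) = 26
r[5] = max(4+26, 13+17, 17+13, 17+4, 17+0) = 30
r[6] = max(4+30, 13+26, 17+17, 17+13, 17+4, 28+0) = 39
r[7] = max(4+39, 13+30, 17+26, …, 28+4, 26+0) = 43
r[8] = max(4+43, 13+39, 17+30, …, 26+4, 25+0) = 52
r[9] = max(4+52, 13+43, 17+39, …, 25+4, 39+0) = 56
Maximum revenue is $56.
Now minimize piece count subject to staying optimal: for each k, pieces[k] = 1 + min over i with p[i]+r[k−i]=r[k] of pieces[k−i].
pieces[6] = 3
pieces[7] = 3
pieces[8] = 4
pieces[9] = 4

4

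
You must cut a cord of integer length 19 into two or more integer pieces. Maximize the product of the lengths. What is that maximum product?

Fill m[k] for k=2..19: at each k try every first piece i and multiply by the better of (k−i) uncut or m[k−i].
m[2] = 1×max(1,0) = 1×1 = 1
m[3] = 1×max(2,1) = 1×2 = 2
m[4] = 2×max(2,1) = 2×2 = 4
m[5] = 2×max(3,2) = 2×3 = 6
m[6] = 3×max(3,2) = 3×3 = 9
m[7] = 2×max(5,6) = 2×6 = 12
m[8] = 2×max(6,9) = 2×9 = 18
m[9] = 3×max(6,9) = 3×9 = 27
m[10] = 2×max(8,18) = 2×18 = 36
m[11] = 2×max(9,27) = 2×27 = 54
m[12] = 3×max(9,27) = 3×27 = 81
m[13] = 2×max(11,54) = 2×54 = 108
m[14] = 2×max(12,81) = 2×81 = 162
m[15] = 3×max(12,81) = 3×81 = 243
m[16] = 2×max(14,162) = 2×162 = 324
m[17] = 2×max(15,243) = 2×243 = 486
m[18] = 3×max(15,243) = 3×243 = 729
m[19] = 2×max(17,486) = 2×486 = 972
One optimal split: 3 + 3 + 3 + 3 + 3 + 2 + 2; product 3×3×3×3×3×2×2 = 972.

972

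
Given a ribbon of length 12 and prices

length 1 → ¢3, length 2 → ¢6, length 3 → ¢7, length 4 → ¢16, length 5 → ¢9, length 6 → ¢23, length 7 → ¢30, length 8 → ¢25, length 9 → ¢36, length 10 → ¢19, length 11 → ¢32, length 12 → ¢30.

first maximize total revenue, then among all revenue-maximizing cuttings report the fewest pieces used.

Let r[k] be the best obtainable value from length k. For each k, try every first piece i and keep the best of price[i] + r[k−i].
r[1] = 3
r[2] = max(3+3, 6+0) = 6
r[3] = max(3+6, 6+3, 7+0) = 9
r[4] = max(3+9, 6+6, 7+3, 16+0) = 16
r[5] = max(3+16, 6+9, 7+6, 16+3, 9+0) = 19
r[6] = max(3+19, 6+16, 7+9, 16+6, 9+3, 23+0) = 23
r[7] = max(3+23, 6+19, 7+16, …, 23+3, 30+0) = 30
r[8] = max(3+30, 6+23, 7+19, …, 30+3, 25+0) = 33
r[9] = max(3+33, 6+30, 7+23, …, 25+3, 36+0) = 36
r[10] = max(3+36, 6+33, 7+30, …, 36+3, 19+0) = 39
r[11] = max(3+39, 6+36, 7+33, …, 19+3, 32+0) = 46
r[12] = max(3+46, 6+39, 7+36, …, 32+3, 30+0) = 49
Maximum revenue is ¢49.
Now minimize piece count subject to staying optimal: for each k, pieces[k] = 1 + min over i with p[i]+r[k−i]=r[k] of pieces[k−i].
pieces[9] = 1
pieces[10] = 2
pieces[11] = 2
pieces[12] = 3

3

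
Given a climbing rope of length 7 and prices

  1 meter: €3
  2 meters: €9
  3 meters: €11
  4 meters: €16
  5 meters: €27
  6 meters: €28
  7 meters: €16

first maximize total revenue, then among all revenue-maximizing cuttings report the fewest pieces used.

2

Consider every possible first cut. r[k] is the best of p[i]+r[k−i] over all sellable i≤k.
r[1] = 3
r[2] = max(3+3, 9+0) = 9
r[3] = max(3+9, 9+3, 11+0) = 12
r[4] = max(3+12, 9+9, 11+3, 16+0) = 18
r[5] = max(3+18, 9+12, 11+9, 16+3, 27+0) = 27
r[6] = max(3+27, 9+18, 11+12, 16+9, 27+3, 28+0) = 30
r[7] = max(3+30, 9+27, 11+18, …, 28+3, 16+0) = 36
Maximum revenue is €36.
Now minimize piece count subject to staying optimal: for each k, pieces[k] = 1 + min over i with p[i]+r[k−i]=r[k] of pieces[k−i].
pieces[4] = 2
pieces[5] = 1
pieces[6] = 2
pieces[7] = 2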